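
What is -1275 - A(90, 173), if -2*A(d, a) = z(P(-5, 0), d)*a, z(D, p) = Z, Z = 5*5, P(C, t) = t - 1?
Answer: 1775/2 ≈ 887.50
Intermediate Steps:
P(C, t) = -1 + t
Z = 25
z(D, p) = 25
A(d, a) = -25*a/2
-1275 - A(90, 173) = -1275 - (-25)*173/2 = -1275 - 1*(-4325/2) = -1275 + 4325/2 = 1775/2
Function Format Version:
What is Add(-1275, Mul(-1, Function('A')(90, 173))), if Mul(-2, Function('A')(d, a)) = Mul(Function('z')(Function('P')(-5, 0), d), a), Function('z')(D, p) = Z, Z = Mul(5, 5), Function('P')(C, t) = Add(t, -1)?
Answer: Rational(1775, 2) ≈ 887.50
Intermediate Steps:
Function('P')(C, t) = Add(-1, t)
Z = 25
Function('z')(D, p) = 25
Function('A')(d, a) = Mul(Rational(-25, 2), a) (Function('A')(d, a) = Mul(Rational(-1, 2), Mul(25, a)) = Mul(Rational(-25, 2), a))
Add(-1275, Mul(-1, Function('A')(90, 173))) = Add(-1275, Mul(-1, Mul(Rational(-25, 2), 173))) = Add(-1275, Mul(-1, Rational(-4325, 2))) = Add(-1275, Rational(4325, 2)) = Rational(1775, 2)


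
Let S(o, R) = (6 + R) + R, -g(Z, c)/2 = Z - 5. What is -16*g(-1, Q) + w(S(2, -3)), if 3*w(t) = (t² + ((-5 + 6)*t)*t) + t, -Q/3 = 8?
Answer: -192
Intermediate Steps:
Q = -24 (Q = -3*8 = -24)
g(Z, c) = 10 - 2*Z (g(Z, c) = -2*(Z - 5) = -2*(-5 + Z) = 10 - 2*Z)
S(o, R) = 6 + 2*R
w(t) = t/3 + 2*t²/3 (w(t) = ((t² + ((-5 + 6)*t)*t) + t)/3 = ((t² + (1*t)*t) + t)/3 = ((t² + t*t) + t)/3 = ((t² + t²) + t)/3 = (2*t² + t)/3 = (t + 2*t²)/3 = t/3 + 2*t²/3)
-16*g(-1, Q) + w(S(2, -3)) = -16*(10 - 2*(-1)) + (6 + 2*(-3))*(1 + 2*(6 + 2*(-3)))/3 = -16*(10 + 2) + (6 - 6)*(1 + 2*(6 - 6))/3 = -16*12 + (⅓)*0*(1 + 2*0) = -192 + (⅓)*0*(1 + 0) = -192 + (⅓)*0*1 = -192 + 0 = -192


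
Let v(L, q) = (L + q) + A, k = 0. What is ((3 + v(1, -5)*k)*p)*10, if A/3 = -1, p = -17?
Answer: -510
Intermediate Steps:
A = -3 (A = 3*(-1) = -3)
v(L, q) = -3 + L + q (v(L, q) = (L + q) - 3 = -3 + L + q)
((3 + v(1, -5)*k)*p)*10 = ((3 + (-3 + 1 - 5)*0)*(-17))*10 = ((3 - 7*0)*(-17))*10 = ((3 + 0)*(-17))*10 = (3*(-17))*10 = -51*10 = -510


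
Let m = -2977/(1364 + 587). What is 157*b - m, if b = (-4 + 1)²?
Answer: 2759740/1951 ≈ 1414.5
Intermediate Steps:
m = -2977/1951 ≈ -1.5259
b = 9 (b = (-3)² = 9)
157*b - m = 157*9 - 1*(-2977/1951) = 1413 + 2977/1951 = 2759740/1951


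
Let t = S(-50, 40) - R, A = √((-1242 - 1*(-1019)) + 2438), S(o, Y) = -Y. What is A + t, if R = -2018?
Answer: 1978 + √2215 ≈ 2025.1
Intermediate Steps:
A = √2215 (A = √((-1242 + 1019) + 2438) = √(-223 + 2438) = √2215 ≈ 47.064)
t = 1978 (t = -1*40 - 1*(-2018) = -40 + 2018 = 1978)
A + t = √2215 + 1978 = 1978 + √2215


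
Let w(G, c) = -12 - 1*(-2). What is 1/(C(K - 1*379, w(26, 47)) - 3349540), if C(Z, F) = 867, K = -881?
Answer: -1/3348673 ≈ -2.9863e-7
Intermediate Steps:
w(G, c) = -10 (w(G, c) = -12 + 2 = -10)
1/(C(K - 1*379, w(26, 47)) - 3349540) = 1/(867 - 3349540) = 1/(-3348673) = -1/3348673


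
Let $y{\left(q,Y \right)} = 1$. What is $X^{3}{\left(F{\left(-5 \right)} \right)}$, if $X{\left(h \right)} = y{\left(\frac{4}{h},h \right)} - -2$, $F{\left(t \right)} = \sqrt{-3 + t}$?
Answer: $27$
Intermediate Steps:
$X{\left(h \right)} = 3$ ($X{\left(h \right)} = 1 - -2 = 1 + 2 = 3$)
$X^{3}{\left(F{\left(-5 \right)} \right)} = 3^{3} = 27$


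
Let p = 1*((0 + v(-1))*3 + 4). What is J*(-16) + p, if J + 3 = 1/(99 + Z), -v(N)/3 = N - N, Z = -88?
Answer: 556/11 ≈ 50.545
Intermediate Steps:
v(N) = 0 (v(N) = -3*(N - N) = -3*0 = 0)
p = 4 (p = 1*((0 + 0)*3 + 4) = 1*(0*3 + 4) = 1*(0 + 4) = 1*4 = 4)
J = -32/11 (J = -3 + 1/(99 - 88) = -3 + 1/11 = -32/11 ≈ -2.9091)
J*(-16) + p = -32/11*(-16) + 4 = 512/11 + 4 = 556/11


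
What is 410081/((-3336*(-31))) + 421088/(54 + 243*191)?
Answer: 20867490145/1601810424 ≈ 13.027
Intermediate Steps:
410081/((-3336*(-31))) + 421088/(54 + 243*191) = 410081/103416 + 421088/(54 + 46413) = 410081*(1/103416) + 421088/46467 = 410081/103416 + 421088*(1/46467) = 410081/103416 + 421088/46467 = 20867490145/1601810424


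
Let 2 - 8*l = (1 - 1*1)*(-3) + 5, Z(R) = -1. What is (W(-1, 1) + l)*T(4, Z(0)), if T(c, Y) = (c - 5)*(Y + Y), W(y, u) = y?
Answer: -11/4 ≈ -2.7500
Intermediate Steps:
l = -3/8 (l = 1/4 - ((1 - 1*1)*(-3) + 5)/8 = 1/4 - ((1 - 1)*(-3) + 5)/8 = 1/4 - (0*(-3) + 5)/8 = 1/4 - (0 + 5)/8 = 1/4 - 1/8*5 = 1/4 - 5/8 = -3/8 ≈ -0.37500)
T(c, Y) = 2*Y*(-5 + c) (T(c, Y) = (-5 + c)*(2*Y) = 2*Y*(-5 + c))
(W(-1, 1) + l)*T(4, Z(0)) = (-1 - 3/8)*(2*(-1)*(-5 + 4)) = -11*(-1)*(-1)/4 = -11/8*2 = -11/4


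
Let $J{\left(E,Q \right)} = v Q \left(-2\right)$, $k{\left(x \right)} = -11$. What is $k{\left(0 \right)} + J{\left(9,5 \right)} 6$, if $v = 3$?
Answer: $-191$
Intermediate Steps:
$J{\left(E,Q \right)} = - 6 Q$ ($J{\left(E,Q \right)} = 3 Q \left(-2\right) = - 6 Q$)
$k{\left(0 \right)} + J{\left(9,5 \right)} 6 = -11 + \left(-6\right) 5 \cdot 6 = -11 - 180 = -191$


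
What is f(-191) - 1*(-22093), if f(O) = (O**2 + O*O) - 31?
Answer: 95024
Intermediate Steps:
f(O) = -31 + 2*O**2 (f(O) = (O**2 + O**2) - 31 = 2*O**2 - 31 = -31 + 2*O**2)
f(-191) - 1*(-22093) = (-31 + 2*(-191)**2) - 1*(-22093) = (-31 + 2*36481) + 22093 = (-31 + 72962) + 22093 = 72931 + 22093 = 95024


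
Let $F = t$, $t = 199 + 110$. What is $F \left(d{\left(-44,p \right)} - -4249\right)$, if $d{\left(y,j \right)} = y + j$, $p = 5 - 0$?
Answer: $1300890$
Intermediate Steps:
$t = 309$
$p = 5$ ($p = 5 + 0 = 5$)
$d{\left(y,j \right)} = j + y$
$F = 309$
$F \left(d{\left(-44,p \right)} - -4249\right) = 309 \left(\left(5 - 44\right) - -4249\right) = 309 \left(-39 + 4249\right) = 309 \cdot 4210 = 1300890$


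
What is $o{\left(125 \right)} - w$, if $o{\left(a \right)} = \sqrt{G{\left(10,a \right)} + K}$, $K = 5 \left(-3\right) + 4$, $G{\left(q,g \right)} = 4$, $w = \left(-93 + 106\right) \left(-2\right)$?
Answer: $26 + i \sqrt{7} \approx 26.0 + 2.6458 i$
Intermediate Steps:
$w = -26$ ($w = 13 \left(-2\right) = -26$)
$K = -11$ ($K = -15 + 4 = -11$)
$o{\left(a \right)} = i \sqrt{7}$ ($o{\left(a \right)} = \sqrt{4 - 11} = \sqrt{-7} = i \sqrt{7}$)
$o{\left(125 \right)} - w = i \sqrt{7} - -26 = i \sqrt{7} + 26 = 26 + i \sqrt{7}$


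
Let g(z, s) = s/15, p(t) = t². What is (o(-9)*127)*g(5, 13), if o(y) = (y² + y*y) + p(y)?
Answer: 133731/5 ≈ 26746.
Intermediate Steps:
g(z, s) = s/15 (g(z, s) = s*(1/15) = s/15)
o(y) = 3*y² (o(y) = (y² + y*y) + y² = (y² + y²) + y² = 2*y² + y² = 3*y²)
(o(-9)*127)*g(5, 13) = ((3*(-9)²)*127)*((1/15)*13) = ((3*81)*127)*(13/15) = (243*127)*(13/15) = 30861*(13/15) = 133731/5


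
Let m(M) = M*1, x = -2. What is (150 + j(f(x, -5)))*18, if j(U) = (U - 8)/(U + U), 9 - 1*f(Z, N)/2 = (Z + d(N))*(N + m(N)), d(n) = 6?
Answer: 132705/49 ≈ 2708.3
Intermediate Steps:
m(M) = M
f(Z, N) = 18 - 4*N*(6 + Z) (f(Z, N) = 18 - 2*(Z + 6)*(N + N) = 18 - 2*(6 + Z)*2*N = 18 - 4*N*(6 + Z))
j(U) = (-8 + U)/(2*U) (j(U) = (-8 + U)/((2*U)) = (-8 + U)*(1/(2*U)) = (-8 + U)/(2*U))
(150 + j(f(x, -5)))*18 = (150 + (-8 + (18 - 24*(-5) - 4*(-5)*(-2)))/(2*(18 - 24*(-5) - 4*(-5)*(-2))))*18 = (150 + (-8 + (18 + 120 - 40))/(2*(18 + 120 - 40)))*18 = (150 + (1/2)*(-8 + 98)/98)*18 = (150 + (1/2)*(1/98)*90)*18 = (150 + 45/98)*18 = (14745/98)*18 = 132705/49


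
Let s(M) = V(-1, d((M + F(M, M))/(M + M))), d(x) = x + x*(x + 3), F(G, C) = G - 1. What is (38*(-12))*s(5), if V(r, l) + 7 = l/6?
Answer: 71421/25 ≈ 2856.8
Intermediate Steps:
F(G, C) = -1 + G
d(x) = x + x*(3 + x)
V(r, l) = -7 + l/6
s(M) = -7 + (-1 + 2*M)*(4 + (-1 + 2*M)/(2*M))/(12*M) (s(M) = -7 + (((M + (-1 + M))/(M + M))*(4 + (M + (-1 + M))/(M + M)))/6 = -7 + (((-1 + 2*M)/((2*M)))*(4 + (-1 + 2*M)/((2*M))))/6 = -7 + (((-1 + 2*M)*(1/(2*M)))*(4 + (-1 + 2*M)*(1/(2*M))))/6 = -7 + (((-1 + 2*M)/(2*M))*(4 + (-1 + 2*M)/(2*M)))/6 = -7 + ((-1 + 2*M)*(4 + (-1 + 2*M)/(2*M))/(2*M))/6 = -7 + (-1 + 2*M)*(4 + (-1 + 2*M)/(2*M))/(12*M))
(38*(-12))*s(5) = (38*(-12))*((1/24)*(1 - 148*5² - 12*5)/5²) = -19*(1 - 148*25 - 60)/25 = -19*(1 - 3700 - 60)/25 = -19*(-3759)/25 = -456*(-1253/200) = 71421/25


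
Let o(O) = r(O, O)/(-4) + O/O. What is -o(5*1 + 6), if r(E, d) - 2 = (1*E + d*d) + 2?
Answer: 33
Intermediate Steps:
r(E, d) = 4 + E + d² (r(E, d) = 2 + ((1*E + d*d) + 2) = 2 + ((E + d²) + 2) = 2 + (2 + E + d²) = 4 + E + d²)
o(O) = -O/4 - O²/4 (o(O) = (4 + O + O²)/(-4) + O/O = (4 + O + O²)*(-¼) + 1 = (-1 - O/4 - O²/4) + 1 = -O/4 - O²/4)
-o(5*1 + 6) = -(5*1 + 6)*(-1 - (5*1 + 6))/4 = -(5 + 6)*(-1 - (5 + 6))/4 = -11*(-1 - 1*11)/4 = -11*(-1 - 11)/4 = -11*(-12)/4 = -1*(-33) = 33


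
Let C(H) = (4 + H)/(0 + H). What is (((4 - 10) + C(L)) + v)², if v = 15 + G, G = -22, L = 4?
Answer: 121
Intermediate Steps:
v = -7 (v = 15 - 22 = -7)
C(H) = (4 + H)/H
(((4 - 10) + C(L)) + v)² = (((4 - 10) + (4 + 4)/4) - 7)² = ((-6 + (¼)*8) - 7)² = ((-6 + 2) - 7)² = (-4 - 7)² = (-11)² = 121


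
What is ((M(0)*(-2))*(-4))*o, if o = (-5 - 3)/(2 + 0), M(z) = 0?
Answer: 0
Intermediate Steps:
o = -4 (o = -8/2 = -8*1/2 = -4)
((M(0)*(-2))*(-4))*o = ((0*(-2))*(-4))*(-4) = (0*(-4))*(-4) = 0*(-4) = 0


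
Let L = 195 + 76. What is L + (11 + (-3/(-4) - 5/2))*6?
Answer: 653/2 ≈ 326.50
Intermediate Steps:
L = 271
L + (11 + (-3/(-4) - 5/2))*6 = 271 + (11 + (-3/(-4) - 5/2))*6 = 271 + (11 + (-3*(-¼) - 5*½))*6 = 271 + (11 + (¾ - 5/2))*6 = 271 + (11 - 7/4)*6 = 271 + (37/4)*6 = 271 + 111/2 = 653/2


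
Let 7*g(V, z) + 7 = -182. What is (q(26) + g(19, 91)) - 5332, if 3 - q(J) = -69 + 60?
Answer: -5347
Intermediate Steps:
g(V, z) = -27 (g(V, z) = -1 + (⅐)*(-182) = -1 - 26 = -27)
q(J) = 12 (q(J) = 3 - (-69 + 60) = 3 - 1*(-9) = 3 + 9 = 12)
(q(26) + g(19, 91)) - 5332 = (12 - 27) - 5332 = -15 - 5332 = -5347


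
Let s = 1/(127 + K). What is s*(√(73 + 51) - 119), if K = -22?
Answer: -17/15 + 2*√31/105 ≈ -1.0273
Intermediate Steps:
s = 1/105 (s = 1/(127 - 22) = 1/105 ≈ 0.0095238)
s*(√(73 + 51) - 119) = (√(73 + 51) - 119)/105 = (√124 - 119)/105 = (2*√31 - 119)/105 = (-119 + 2*√31)/105 = -17/15 + 2*√31/105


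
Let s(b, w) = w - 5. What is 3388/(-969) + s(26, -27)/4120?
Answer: -1748696/499035 ≈ -3.5042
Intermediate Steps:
s(b, w) = -5 + w
3388/(-969) + s(26, -27)/4120 = 3388/(-969) + (-5 - 27)/4120 = 3388*(-1/969) - 32*1/4120 = -3388/969 - 4/515 = -1748696/499035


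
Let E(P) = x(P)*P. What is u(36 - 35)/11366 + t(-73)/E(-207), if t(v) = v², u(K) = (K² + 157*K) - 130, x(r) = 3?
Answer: -30276013/3529143 ≈ -8.5789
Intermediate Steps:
u(K) = -130 + K² + 157*K
E(P) = 3*P
u(36 - 35)/11366 + t(-73)/E(-207) = (-130 + (36 - 35)² + 157*(36 - 35))/11366 + (-73)²/((3*(-207))) = (-130 + 1² + 157*1)*(1/11366) + 5329/(-621) = (-130 + 1 + 157)*(1/11366) + 5329*(-1/621) = 28*(1/11366) - 5329/621 = 14/5683 - 5329/621 = -30276013/3529143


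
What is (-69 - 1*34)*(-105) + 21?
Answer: 10836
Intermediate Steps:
(-69 - 1*34)*(-105) + 21 = (-69 - 34)*(-105) + 21 = -103*(-105) + 21 = 10815 + 21 = 10836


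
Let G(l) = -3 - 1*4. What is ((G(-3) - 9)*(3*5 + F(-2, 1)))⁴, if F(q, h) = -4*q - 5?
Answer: 6879707136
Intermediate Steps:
G(l) = -7 (G(l) = -3 - 4 = -7)
F(q, h) = -5 - 4*q
((G(-3) - 9)*(3*5 + F(-2, 1)))⁴ = ((-7 - 9)*(3*5 + (-5 - 4*(-2))))⁴ = (-16*(15 + (-5 + 8)))⁴ = (-16*(15 + 3))⁴ = (-16*18)⁴ = (-288)⁴ = 6879707136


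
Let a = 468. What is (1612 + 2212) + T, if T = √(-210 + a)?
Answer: 3824 + √258 ≈ 3840.1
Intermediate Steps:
T = √258 (T = √(-210 + 468) = √258 ≈ 16.062)
(1612 + 2212) + T = (1612 + 2212) + √258 = 3824 + √258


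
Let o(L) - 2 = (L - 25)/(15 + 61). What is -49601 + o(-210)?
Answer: -3769759/76 ≈ -49602.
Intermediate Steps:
o(L) = 127/76 + L/76 (o(L) = 2 + (L - 25)/(15 + 61) = 2 + (-25 + L)/76 = 2 + (-25 + L)*(1/76) = 2 + (-25/76 + L/76) = 127/76 + L/76)
-49601 + o(-210) = -49601 + (127/76 + (1/76)*(-210)) = -49601 + (127/76 - 105/38) = -49601 - 83/76 = -3769759/76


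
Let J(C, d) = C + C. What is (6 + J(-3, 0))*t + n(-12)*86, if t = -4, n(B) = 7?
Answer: 602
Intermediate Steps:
J(C, d) = 2*C
(6 + J(-3, 0))*t + n(-12)*86 = (6 + 2*(-3))*(-4) + 7*86 = (6 - 6)*(-4) + 602 = 0*(-4) + 602 = 0 + 602 = 602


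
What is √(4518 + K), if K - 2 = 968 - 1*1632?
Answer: 4*√241 ≈ 62.097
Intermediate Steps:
K = -662 (K = 2 + (968 - 1*1632) = 2 + (968 - 1632) = 2 - 664 = -662)
√(4518 + K) = √(4518 - 662) = √3856 = 4*√241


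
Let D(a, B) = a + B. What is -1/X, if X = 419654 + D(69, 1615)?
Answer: -1/421338 ≈ -2.3734e-6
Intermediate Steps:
D(a, B) = B + a
X = 421338 (X = 419654 + (1615 + 69) = 419654 + 1684 = 421338)
-1/X = -1/421338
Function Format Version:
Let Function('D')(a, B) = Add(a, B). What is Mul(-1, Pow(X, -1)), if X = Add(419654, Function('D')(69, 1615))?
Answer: Rational(-1, 421338) ≈ -2.3734e-6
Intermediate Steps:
Function('D')(a, B) = Add(B, a)
X = 421338 (X = Add(419654, Add(1615, 69)) = Add(419654, 1684) = 421338)
Mul(-1, Pow(X, -1)) = Mul(-1, Pow(421338, -1)) = Mul(-1, Rational(1, 421338)) = Rational(-1, 421338)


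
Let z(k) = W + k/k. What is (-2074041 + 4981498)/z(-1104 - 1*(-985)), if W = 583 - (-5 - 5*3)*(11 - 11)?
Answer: 2907457/584 ≈ 4978.5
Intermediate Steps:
W = 583 (W = 583 - (-5 - 15)*0 = 583 - (-20)*0 = 583 - 1*0 = 583 + 0 = 583)
z(k) = 584 (z(k) = 583 + k/k = 583 + 1 = 584)
(-2074041 + 4981498)/z(-1104 - 1*(-985)) = (-2074041 + 4981498)/584 = 2907457*(1/584) = 2907457/584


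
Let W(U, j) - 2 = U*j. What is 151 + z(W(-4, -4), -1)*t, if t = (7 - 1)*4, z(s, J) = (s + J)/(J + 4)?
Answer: 287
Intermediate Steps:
W(U, j) = 2 + U*j
z(s, J) = (J + s)/(4 + J)
t = 24 (t = 6*4 = 24)
151 + z(W(-4, -4), -1)*t = 151 + ((-1 + (2 - 4*(-4)))/(4 - 1))*24 = 151 + ((-1 + (2 + 16))/3)*24 = 151 + ((-1 + 18)/3)*24 = 151 + ((1/3)*17)*24 = 151 + (17/3)*24 = 151 + 136 = 287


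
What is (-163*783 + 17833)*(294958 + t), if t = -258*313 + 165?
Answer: -23536858724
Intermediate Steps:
t = -80589 (t = -80754 + 165 = -80589)
(-163*783 + 17833)*(294958 + t) = (-163*783 + 17833)*(294958 - 80589) = (-127629 + 17833)*214369 = -109796*214369 = -23536858724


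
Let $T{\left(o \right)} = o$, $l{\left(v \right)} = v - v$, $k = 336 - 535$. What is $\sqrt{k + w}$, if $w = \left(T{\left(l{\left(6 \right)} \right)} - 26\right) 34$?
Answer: $19 i \sqrt{3} \approx 32.909 i$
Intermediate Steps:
$k = -199$
$l{\left(v \right)} = 0$
$w = -884$ ($w = \left(0 - 26\right) 34 = \left(-26\right) 34 = -884$)
$\sqrt{k + w} = \sqrt{-199 - 884} = \sqrt{-1083} = 19 i \sqrt{3}$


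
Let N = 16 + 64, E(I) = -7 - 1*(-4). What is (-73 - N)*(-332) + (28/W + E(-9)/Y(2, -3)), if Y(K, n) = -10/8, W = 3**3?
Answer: 6857924/135 ≈ 50799.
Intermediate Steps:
W = 27
Y(K, n) = -5/4 (Y(K, n) = -10*1/8 = -5/4)
E(I) = -3 (E(I) = -7 + 4 = -3)
N = 80
(-73 - N)*(-332) + (28/W + E(-9)/Y(2, -3)) = (-73 - 1*80)*(-332) + (28/27 - 3/(-5/4)) = (-73 - 80)*(-332) + (28*(1/27) - 3*(-4/5)) = -153*(-332) + (28/27 + 12/5) = 50796 + 464/135 = 6857924/135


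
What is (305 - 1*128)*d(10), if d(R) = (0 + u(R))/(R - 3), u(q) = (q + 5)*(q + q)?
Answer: 53100/7 ≈ 7585.7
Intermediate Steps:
u(q) = 2*q*(5 + q) (u(q) = (5 + q)*(2*q) = 2*q*(5 + q))
d(R) = 2*R*(5 + R)/(-3 + R) (d(R) = (0 + 2*R*(5 + R))/(R - 3) = (2*R*(5 + R))/(-3 + R) = 2*R*(5 + R)/(-3 + R))
(305 - 1*128)*d(10) = (305 - 1*128)*(2*10*(5 + 10)/(-3 + 10)) = (305 - 128)*(2*10*15/7) = 177*(2*10*(⅐)*15) = 177*(300/7) = 53100/7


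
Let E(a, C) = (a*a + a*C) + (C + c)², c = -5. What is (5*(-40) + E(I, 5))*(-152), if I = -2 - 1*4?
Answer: 29488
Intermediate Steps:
I = -6 (I = -2 - 4 = -6)
E(a, C) = a² + (-5 + C)² + C*a (E(a, C) = (a*a + a*C) + (C - 5)² = (a² + C*a) + (-5 + C)² = a² + (-5 + C)² + C*a)
(5*(-40) + E(I, 5))*(-152) = (5*(-40) + ((-6)² + (-5 + 5)² + 5*(-6)))*(-152) = (-200 + (36 + 0² - 30))*(-152) = (-200 + (36 + 0 - 30))*(-152) = (-200 + 6)*(-152) = -194*(-152) = 29488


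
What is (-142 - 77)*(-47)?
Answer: 10293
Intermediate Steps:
(-142 - 77)*(-47) = -219*(-47) = 10293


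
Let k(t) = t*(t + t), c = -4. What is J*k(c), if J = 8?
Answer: 256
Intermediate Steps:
k(t) = 2*t² (k(t) = t*(2*t) = 2*t²)
J*k(c) = 8*(2*(-4)²) = 8*(2*16) = 8*32 = 256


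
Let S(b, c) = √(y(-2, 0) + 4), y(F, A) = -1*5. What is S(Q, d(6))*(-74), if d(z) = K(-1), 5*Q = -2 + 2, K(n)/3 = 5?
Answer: -74*I ≈ -74.0*I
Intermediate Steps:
K(n) = 15 (K(n) = 3*5 = 15)
y(F, A) = -5
Q = 0 (Q = (-2 + 2)/5 = (⅕)*0 = 0)
d(z) = 15
S(b, c) = I (S(b, c) = √(-5 + 4) = √(-1) = I)
S(Q, d(6))*(-74) = I*(-74) = -74*I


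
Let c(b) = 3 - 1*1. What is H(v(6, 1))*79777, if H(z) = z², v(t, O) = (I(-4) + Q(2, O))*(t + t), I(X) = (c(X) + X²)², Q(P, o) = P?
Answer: 1220886785088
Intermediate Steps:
c(b) = 2 (c(b) = 3 - 1 = 2)
I(X) = (2 + X²)²
v(t, O) = 652*t (v(t, O) = ((2 + (-4)²)² + 2)*(t + t) = ((2 + 16)² + 2)*(2*t) = (18² + 2)*(2*t) = (324 + 2)*(2*t) = 326*(2*t) = 652*t)
H(v(6, 1))*79777 = (652*6)²*79777 = 3912²*79777 = 15303744*79777 = 1220886785088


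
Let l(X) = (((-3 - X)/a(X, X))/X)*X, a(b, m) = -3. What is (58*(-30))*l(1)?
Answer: -2320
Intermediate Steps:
l(X) = 1 + X/3 (l(X) = (((-3 - X)/(-3))/X)*X = (((-3 - X)*(-⅓))/X)*X = ((1 + X/3)/X)*X = 1 + X/3)
(58*(-30))*l(1) = (58*(-30))*(1 + (⅓)*1) = -1740*(1 + ⅓) = -1740*4/3 = -2320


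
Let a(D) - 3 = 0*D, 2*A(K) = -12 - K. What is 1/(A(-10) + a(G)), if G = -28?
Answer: 1/2 ≈ 0.50000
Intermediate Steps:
A(K) = -6 - K/2 (A(K) = (-12 - K)/2 = -6 - K/2)
a(D) = 3 (a(D) = 3 + 0*D = 3 + 0 = 3)
1/(A(-10) + a(G)) = 1/((-6 - 1/2*(-10)) + 3) = 1/((-6 + 5) + 3) = 1/(-1 + 3) = 1/2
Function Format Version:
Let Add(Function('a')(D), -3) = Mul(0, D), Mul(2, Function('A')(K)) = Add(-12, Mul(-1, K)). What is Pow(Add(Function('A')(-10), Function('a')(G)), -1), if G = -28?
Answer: Rational(1, 2) ≈ 0.50000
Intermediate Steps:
Function('A')(K) = Add(-6, Mul(Rational(-1, 2), K)) (Function('A')(K) = Mul(Rational(1, 2), Add(-12, Mul(-1, K))) = Add(-6, Mul(Rational(-1, 2), K)))
Function('a')(D) = 3 (Function('a')(D) = Add(3, Mul(0, D)) = Add(3, 0) = 3)
Pow(Add(Function('A')(-10), Function('a')(G)), -1) = Pow(Add(Add(-6, Mul(Rational(-1, 2), -10)), 3), -1) = Pow(Add(Add(-6, 5), 3), -1) = Pow(Add(-1, 3), -1) = Pow(2, -1) = Rational(1, 2)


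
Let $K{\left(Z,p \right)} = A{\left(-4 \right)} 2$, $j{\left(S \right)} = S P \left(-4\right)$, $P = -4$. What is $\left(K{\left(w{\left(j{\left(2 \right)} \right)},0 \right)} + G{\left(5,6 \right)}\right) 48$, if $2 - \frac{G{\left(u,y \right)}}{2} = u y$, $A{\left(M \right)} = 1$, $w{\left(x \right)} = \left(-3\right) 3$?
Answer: $-2592$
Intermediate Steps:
$j{\left(S \right)} = 16 S$ ($j{\left(S \right)} = S \left(-4\right) \left(-4\right) = - 4 S \left(-4\right) = 16 S$)
$w{\left(x \right)} = -9$
$G{\left(u,y \right)} = 4 - 2 u y$
$K{\left(Z,p \right)} = 2$ ($K{\left(Z,p \right)} = 1 \cdot 2 = 2$)
$\left(K{\left(w{\left(j{\left(2 \right)} \right)},0 \right)} + G{\left(5,6 \right)}\right) 48 = \left(2 + \left(4 - 10 \cdot 6\right)\right) 48 = \left(2 + \left(4 - 60\right)\right) 48 = \left(2 - 56\right) 48 = \left(-54\right) 48 = -2592$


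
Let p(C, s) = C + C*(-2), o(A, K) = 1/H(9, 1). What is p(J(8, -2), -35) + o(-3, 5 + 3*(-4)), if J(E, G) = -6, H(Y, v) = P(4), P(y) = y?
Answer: 25/4 ≈ 6.2500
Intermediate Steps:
H(Y, v) = 4
o(A, K) = ¼ (o(A, K) = 1/4 = ¼)
p(C, s) = -C (p(C, s) = C - 2*C = -C)
p(J(8, -2), -35) + o(-3, 5 + 3*(-4)) = -1*(-6) + ¼ = 6 + ¼ = 25/4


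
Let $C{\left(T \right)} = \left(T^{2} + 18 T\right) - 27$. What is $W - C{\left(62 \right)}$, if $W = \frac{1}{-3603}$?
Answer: $- \frac{17773600}{3603} \approx -4933.0$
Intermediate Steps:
$C{\left(T \right)} = -27 + T^{2} + 18 T$
$W = - \frac{1}{3603} \approx -0.00027755$
$W - C{\left(62 \right)} = - \frac{1}{3603} - \left(-27 + 62^{2} + 18 \cdot 62\right) = - \frac{1}{3603} - \left(-27 + 3844 + 1116\right) = - \frac{1}{3603} - 4933 = - \frac{17773600}{3603}$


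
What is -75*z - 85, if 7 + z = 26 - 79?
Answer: 4415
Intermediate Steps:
z = -60 (z = -7 + (26 - 79) = -7 - 53 = -60)
-75*z - 85 = -75*(-60) - 85 = 4500 - 85 = 4415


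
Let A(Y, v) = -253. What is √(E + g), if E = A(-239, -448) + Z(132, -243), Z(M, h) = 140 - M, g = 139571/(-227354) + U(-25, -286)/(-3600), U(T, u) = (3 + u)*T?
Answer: I*√460703809585051/1364124 ≈ 15.735*I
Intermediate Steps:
U(T, u) = T*(3 + u)
g = -42219703/16369488 (g = 139571/(-227354) - 25*(3 - 286)/(-3600) = 139571*(-1/227354) - 25*(-283)*(-1/3600) = -139571/227354 + 7075*(-1/3600) = -139571/227354 - 283/144 = -42219703/16369488 ≈ -2.5792)
E = -245 (E = -253 + (140 - 1*132) = -253 + (140 - 132) = -253 + 8 = -245)
√(E + g) = √(-245 - 42219703/16369488) = √(-4052744263/16369488) = I*√460703809585051/1364124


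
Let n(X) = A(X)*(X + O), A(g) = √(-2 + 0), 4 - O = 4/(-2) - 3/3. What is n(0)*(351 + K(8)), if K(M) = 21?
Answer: 2604*I*√2 ≈ 3682.6*I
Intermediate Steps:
O = 7 (O = 4 - (4/(-2) - 3/3) = 4 - (4*(-½) - 3*⅓) = 4 - (-2 - 1) = 4 - 1*(-3) = 4 + 3 = 7)
A(g) = I*√2 (A(g) = √(-2) = I*√2)
n(X) = I*√2*(7 + X) (n(X) = (I*√2)*(X + 7) = (I*√2)*(7 + X) = I*√2*(7 + X))
n(0)*(351 + K(8)) = (I*√2*(7 + 0))*(351 + 21) = (I*√2*7)*372 = (7*I*√2)*372 = 2604*I*√2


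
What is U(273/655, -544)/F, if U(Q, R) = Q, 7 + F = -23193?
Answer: -273/15196000 ≈ -1.7965e-5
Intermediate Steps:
F = -23200 (F = -7 - 23193 = -23200)
U(273/655, -544)/F = (273/655)/(-23200) = (273*(1/655))*(-1/23200) = (273/655)*(-1/23200) = -273/15196000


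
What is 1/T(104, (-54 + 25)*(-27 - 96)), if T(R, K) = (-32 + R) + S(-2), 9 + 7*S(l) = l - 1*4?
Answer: 7/489 ≈ 0.014315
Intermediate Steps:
S(l) = -13/7 + l/7 (S(l) = -9/7 + (l - 1*4)/7 = -9/7 + (l - 4)/7 = -9/7 + (-4 + l)/7 = -9/7 + (-4/7 + l/7) = -13/7 + l/7)
T(R, K) = -239/7 + R (T(R, K) = (-32 + R) + (-13/7 + (⅐)*(-2)) = (-32 + R) + (-13/7 - 2/7) = (-32 + R) - 15/7 = -239/7 + R)
1/T(104, (-54 + 25)*(-27 - 96)) = 1/(-239/7 + 104) = 1/(489/7) = 7/489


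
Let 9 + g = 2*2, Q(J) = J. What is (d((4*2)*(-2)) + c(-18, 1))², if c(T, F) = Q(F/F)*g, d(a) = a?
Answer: 441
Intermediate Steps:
g = -5 (g = -9 + 2*2 = -9 + 4 = -5)
c(T, F) = -5 (c(T, F) = (F/F)*(-5) = 1*(-5) = -5)
(d((4*2)*(-2)) + c(-18, 1))² = ((4*2)*(-2) - 5)² = (8*(-2) - 5)² = (-16 - 5)² = (-21)² = 441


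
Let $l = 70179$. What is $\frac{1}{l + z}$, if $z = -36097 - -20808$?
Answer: $\frac{1}{54890} \approx 1.8218 \cdot 10^{-5}$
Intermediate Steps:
$z = -15289$ ($z = -36097 + 20808 = -15289$)
$\frac{1}{l + z} = \frac{1}{70179 - 15289} = \frac{1}{54890}$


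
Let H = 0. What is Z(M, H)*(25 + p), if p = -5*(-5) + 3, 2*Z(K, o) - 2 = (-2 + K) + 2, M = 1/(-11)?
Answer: 1113/22 ≈ 50.591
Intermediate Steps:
M = -1/11 ≈ -0.090909
Z(K, o) = 1 + K/2 (Z(K, o) = 1 + ((-2 + K) + 2)/2 = 1 + K/2)
p = 28 (p = 25 + 3 = 28)
Z(M, H)*(25 + p) = (1 + (½)*(-1/11))*(25 + 28) = (1 - 1/22)*53 = (21/22)*53 = 1113/22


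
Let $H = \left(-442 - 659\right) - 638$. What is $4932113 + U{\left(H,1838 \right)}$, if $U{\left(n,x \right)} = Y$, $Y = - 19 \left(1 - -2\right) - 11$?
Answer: $4932045$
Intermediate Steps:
$H = -1739$ ($H = -1101 - 638 = -1739$)
$Y = -68$ ($Y = - 19 \left(1 + 2\right) - 11 = \left(-19\right) 3 - 11 = -57 - 11 = -68$)
$U{\left(n,x \right)} = -68$
$4932113 + U{\left(H,1838 \right)} = 4932113 - 68 = 4932045$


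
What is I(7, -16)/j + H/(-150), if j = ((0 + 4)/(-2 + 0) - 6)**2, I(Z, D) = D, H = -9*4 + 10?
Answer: -23/300 ≈ -0.076667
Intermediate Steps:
H = -26 (H = -36 + 10 = -26)
j = 64 (j = (4/(-2) - 6)**2 = (4*(-1/2) - 6)**2 = (-2 - 6)**2 = (-8)**2 = 64)
I(7, -16)/j + H/(-150) = -16/64 - 26/(-150) = -16*1/64 - 26*(-1/150) = -1/4 + 13/75 = -23/300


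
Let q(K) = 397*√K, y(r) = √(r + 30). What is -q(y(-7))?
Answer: -397*23^(¼) ≈ -869.41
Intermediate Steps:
y(r) = √(30 + r)
-q(y(-7)) = -397*√(√(30 - 7)) = -397*√(√23) = -397*23^(¼)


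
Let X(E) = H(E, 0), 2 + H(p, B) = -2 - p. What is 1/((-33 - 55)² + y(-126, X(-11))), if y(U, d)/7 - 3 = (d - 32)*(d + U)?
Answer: 1/28590 ≈ 3.4977e-5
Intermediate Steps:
H(p, B) = -4 - p (H(p, B) = -2 + (-2 - p) = -4 - p)
X(E) = -4 - E
y(U, d) = 21 + 7*(-32 + d)*(U + d) (y(U, d) = 21 + 7*((d - 32)*(d + U)) = 21 + 7*((-32 + d)*(U + d)) = 21 + 7*(-32 + d)*(U + d))
1/((-33 - 55)² + y(-126, X(-11))) = 1/((-33 - 55)² + (21 - 224*(-126) - 224*(-4 - 1*(-11)) + 7*(-4 - 1*(-11))² + 7*(-126)*(-4 - 1*(-11)))) = 1/((-88)² + (21 + 28224 - 224*(-4 + 11) + 7*(-4 + 11)² + 7*(-126)*(-4 + 11))) = 1/(7744 + (21 + 28224 - 224*7 + 7*7² + 7*(-126)*7)) = 1/(7744 + (21 + 28224 - 1568 + 7*49 - 6174)) = 1/(7744 + (21 + 28224 - 1568 + 343 - 6174)) = 1/(7744 + 20846) = 1/28590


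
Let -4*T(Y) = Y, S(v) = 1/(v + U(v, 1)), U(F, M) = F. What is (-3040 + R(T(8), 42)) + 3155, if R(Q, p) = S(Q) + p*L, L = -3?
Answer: -45/4 ≈ -11.250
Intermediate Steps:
S(v) = 1/(2*v) (S(v) = 1/(v + v) = 1/(2*v))
T(Y) = -Y/4
R(Q, p) = 1/(2*Q) - 3*p (R(Q, p) = 1/(2*Q) + p*(-3) = 1/(2*Q) - 3*p)
(-3040 + R(T(8), 42)) + 3155 = (-3040 + (1/(2*((-¼*8))) - 3*42)) + 3155 = (-3040 + ((½)/(-2) - 126)) + 3155 = (-3040 + ((½)*(-½) - 126)) + 3155 = (-3040 + (-¼ - 126)) + 3155 = (-3040 - 505/4) + 3155 = -12665/4 + 3155 = -45/4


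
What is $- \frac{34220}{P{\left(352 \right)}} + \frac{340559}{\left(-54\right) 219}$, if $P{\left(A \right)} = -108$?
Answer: $\frac{3406531}{11826} \approx 288.05$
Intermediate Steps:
$- \frac{34220}{P{\left(352 \right)}} + \frac{340559}{\left(-54\right) 219} = - \frac{34220}{-108} + \frac{340559}{\left(-54\right) 219} = \left(-34220\right) \left(- \frac{1}{108}\right) + \frac{340559}{-11826} = \frac{8555}{27} + 340559 \left(- \frac{1}{11826}\right) = \frac{8555}{27} - \frac{340559}{11826} = \frac{3406531}{11826}$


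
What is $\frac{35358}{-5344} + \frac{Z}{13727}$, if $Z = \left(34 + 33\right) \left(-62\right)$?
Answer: $- \frac{253779121}{36678544} \approx -6.919$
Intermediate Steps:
$Z = -4154$ ($Z = 67 \left(-62\right) = -4154$)
$\frac{35358}{-5344} + \frac{Z}{13727} = \frac{35358}{-5344} - \frac{4154}{13727} = 35358 \left(- \frac{1}{5344}\right) - \frac{4154}{13727} = - \frac{17679}{2672} - \frac{4154}{13727} = - \frac{253779121}{36678544}$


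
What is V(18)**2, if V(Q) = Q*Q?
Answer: 104976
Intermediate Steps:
V(Q) = Q**2
V(18)**2 = (18**2)**2 = 324**2 = 104976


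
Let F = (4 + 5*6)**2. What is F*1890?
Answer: 2184840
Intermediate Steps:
F = 1156 (F = (4 + 30)**2 = 34**2 = 1156)
F*1890 = 1156*1890 = 2184840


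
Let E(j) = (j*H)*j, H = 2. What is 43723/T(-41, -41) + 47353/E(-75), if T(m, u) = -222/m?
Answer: 1681478843/208125 ≈ 8079.2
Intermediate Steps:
E(j) = 2*j**2 (E(j) = (j*2)*j = (2*j)*j = 2*j**2)
43723/T(-41, -41) + 47353/E(-75) = 43723/((-222/(-41))) + 47353/((2*(-75)**2)) = 43723/((-222*(-1/41))) + 47353/((2*5625)) = 43723/(222/41) + 47353/11250 = 43723*(41/222) + 47353*(1/11250) = 1792643/222 + 47353/11250 = 1681478843/208125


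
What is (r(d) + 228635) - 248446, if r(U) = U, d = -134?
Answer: -19945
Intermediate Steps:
(r(d) + 228635) - 248446 = (-134 + 228635) - 248446 = 228501 - 248446 = -19945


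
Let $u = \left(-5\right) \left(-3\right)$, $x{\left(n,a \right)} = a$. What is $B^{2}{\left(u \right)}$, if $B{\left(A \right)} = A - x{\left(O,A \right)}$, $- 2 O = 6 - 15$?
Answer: $0$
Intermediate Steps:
$O = \frac{9}{2}$ ($O = - \frac{6 - 15}{2} = \left(- \frac{1}{2}\right) \left(-9\right) = \frac{9}{2} \approx 4.5$)
$u = 15$
$B{\left(A \right)} = 0$ ($B{\left(A \right)} = A - A = 0$)
$B^{2}{\left(u \right)} = 0^{2} = 0$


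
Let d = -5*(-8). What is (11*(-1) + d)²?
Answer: 841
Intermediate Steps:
d = 40
(11*(-1) + d)² = (11*(-1) + 40)² = (-11 + 40)² = 29² = 841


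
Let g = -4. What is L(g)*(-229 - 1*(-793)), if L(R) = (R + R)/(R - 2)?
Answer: 752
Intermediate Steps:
L(R) = 2*R/(-2 + R) (L(R) = (2*R)/(-2 + R) = 2*R/(-2 + R))
L(g)*(-229 - 1*(-793)) = (2*(-4)/(-2 - 4))*(-229 - 1*(-793)) = (2*(-4)/(-6))*(-229 + 793) = (2*(-4)*(-1/6))*564 = (4/3)*564 = 752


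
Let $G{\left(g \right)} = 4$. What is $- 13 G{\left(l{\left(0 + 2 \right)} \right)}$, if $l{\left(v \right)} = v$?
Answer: $-52$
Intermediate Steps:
$- 13 G{\left(l{\left(0 + 2 \right)} \right)} = \left(-13\right) 4 = -52$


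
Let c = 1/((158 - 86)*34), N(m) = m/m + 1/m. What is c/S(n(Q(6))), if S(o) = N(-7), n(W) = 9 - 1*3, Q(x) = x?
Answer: 7/14688 ≈ 0.00047658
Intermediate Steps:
N(m) = 1 + 1/m
n(W) = 6 (n(W) = 9 - 3 = 6)
S(o) = 6/7 (S(o) = (1 - 7)/(-7) = -1/7*(-6) = 6/7)
c = 1/2448 (c = 1/(72*34) = 1/2448 ≈ 0.00040850)
c/S(n(Q(6))) = 1/(2448*(6/7)) = (1/2448)*(7/6) = 7/14688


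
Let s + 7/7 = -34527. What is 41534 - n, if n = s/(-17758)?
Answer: 28366394/683 ≈ 41532.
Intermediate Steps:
s = -34528 (s = -1 - 34527 = -34528)
n = 1328/683 (n = -34528/(-17758) = -34528*(-1/17758) = 1328/683 ≈ 1.9444)
41534 - n = 41534 - 1*1328/683 = 41534 - 1328/683 = 28366394/683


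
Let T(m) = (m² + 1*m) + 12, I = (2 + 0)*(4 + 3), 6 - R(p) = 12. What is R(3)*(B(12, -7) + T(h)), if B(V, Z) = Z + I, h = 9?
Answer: -654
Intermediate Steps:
R(p) = -6 (R(p) = 6 - 1*12 = 6 - 12 = -6)
I = 14 (I = 2*7 = 14)
T(m) = 12 + m + m² (T(m) = (m² + m) + 12 = (m + m²) + 12 = 12 + m + m²)
B(V, Z) = 14 + Z (B(V, Z) = Z + 14 = 14 + Z)
R(3)*(B(12, -7) + T(h)) = -6*((14 - 7) + (12 + 9 + 9²)) = -6*(7 + (12 + 9 + 81)) = -6*(7 + 102) = -6*109 = -654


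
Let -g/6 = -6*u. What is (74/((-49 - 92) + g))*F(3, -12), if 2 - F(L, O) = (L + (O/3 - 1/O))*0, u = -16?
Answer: -148/717 ≈ -0.20642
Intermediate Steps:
g = -576 (g = -(-36)*(-16) = -6*96 = -576)
F(L, O) = 2 (F(L, O) = 2 - (L + (O/3 - 1/O))*0 = 2 - (L + (-1/O + O/3))*0 = 2 - (L - 1/O + O/3)*0 = 2 - 1*0 = 2 + 0 = 2)
(74/((-49 - 92) + g))*F(3, -12) = (74/((-49 - 92) - 576))*2 = (74/(-141 - 576))*2 = (74/(-717))*2 = -1/717*74*2 = -74/717*2 = -148/717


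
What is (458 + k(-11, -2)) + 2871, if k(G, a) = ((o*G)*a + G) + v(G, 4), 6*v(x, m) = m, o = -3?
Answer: 9758/3 ≈ 3252.7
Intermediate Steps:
v(x, m) = m/6
k(G, a) = ⅔ + G - 3*G*a (k(G, a) = ((-3*G)*a + G) + (⅙)*4 = (-3*G*a + G) + ⅔ = (G - 3*G*a) + ⅔ = ⅔ + G - 3*G*a)
(458 + k(-11, -2)) + 2871 = (458 + (⅔ - 11 - 3*(-11)*(-2))) + 2871 = (458 + (⅔ - 11 - 66)) + 2871 = (458 - 229/3) + 2871 = 1145/3 + 2871 = 9758/3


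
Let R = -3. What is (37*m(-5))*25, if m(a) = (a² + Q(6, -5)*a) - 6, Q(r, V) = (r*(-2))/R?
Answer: -925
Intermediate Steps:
Q(r, V) = 2*r/3 (Q(r, V) = (r*(-2))/(-3) = -2*r*(-⅓) = 2*r/3)
m(a) = -6 + a² + 4*a (m(a) = (a² + ((⅔)*6)*a) - 6 = (a² + 4*a) - 6 = -6 + a² + 4*a)
(37*m(-5))*25 = (37*(-6 + (-5)² + 4*(-5)))*25 = (37*(-6 + 25 - 20))*25 = (37*(-1))*25 = -37*25 = -925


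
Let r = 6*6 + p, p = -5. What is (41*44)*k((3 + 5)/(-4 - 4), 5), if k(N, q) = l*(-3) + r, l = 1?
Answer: 50512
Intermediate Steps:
r = 31 (r = 6*6 - 5 = 36 - 5 = 31)
k(N, q) = 28 (k(N, q) = 1*(-3) + 31 = -3 + 31 = 28)
(41*44)*k((3 + 5)/(-4 - 4), 5) = (41*44)*28 = 1804*28 = 50512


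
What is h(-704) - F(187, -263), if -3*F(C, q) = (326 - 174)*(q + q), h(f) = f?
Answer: -82064/3 ≈ -27355.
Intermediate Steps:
F(C, q) = -304*q/3 (F(C, q) = -(326 - 174)*(q + q)/3 = -152*2*q/3 = -304*q/3)
h(-704) - F(187, -263) = -704 - (-304)*(-263)/3 = -704 - 1*79952/3 = -704 - 79952/3 = -82064/3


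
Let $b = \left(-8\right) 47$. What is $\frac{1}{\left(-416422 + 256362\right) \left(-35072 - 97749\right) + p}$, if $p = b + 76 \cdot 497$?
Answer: $\frac{1}{21259366656} \approx 4.7038 \cdot 10^{-11}$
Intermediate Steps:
$b = -376$
$p = 37396$ ($p = -376 + 76 \cdot 497 = -376 + 37772 = 37396$)
$\frac{1}{\left(-416422 + 256362\right) \left(-35072 - 97749\right) + p} = \frac{1}{\left(-416422 + 256362\right) \left(-35072 - 97749\right) + 37396} = \frac{1}{\left(-160060\right) \left(-132821\right) + 37396} = \frac{1}{21259329260 + 37396} = \frac{1}{21259366656}$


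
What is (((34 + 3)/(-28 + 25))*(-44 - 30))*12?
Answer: 10952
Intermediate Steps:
(((34 + 3)/(-28 + 25))*(-44 - 30))*12 = ((37/(-3))*(-74))*12 = ((37*(-⅓))*(-74))*12 = -37/3*(-74)*12 = (2738/3)*12 = 10952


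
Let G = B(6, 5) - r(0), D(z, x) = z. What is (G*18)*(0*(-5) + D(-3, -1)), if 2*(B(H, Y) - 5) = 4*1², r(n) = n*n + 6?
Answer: -54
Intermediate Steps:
r(n) = 6 + n² (r(n) = n² + 6 = 6 + n²)
B(H, Y) = 7 (B(H, Y) = 5 + (4*1²)/2 = 5 + (4*1)/2 = 5 + (½)*4 = 5 + 2 = 7)
G = 1 (G = 7 - (6 + 0²) = 7 - (6 + 0) = 7 - 1*6 = 7 - 6 = 1)
(G*18)*(0*(-5) + D(-3, -1)) = (1*18)*(0*(-5) - 3) = 18*(0 - 3) = 18*(-3) = -54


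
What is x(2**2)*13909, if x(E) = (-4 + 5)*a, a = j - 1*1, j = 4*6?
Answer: 319907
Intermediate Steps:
j = 24
a = 23 (a = 24 - 1*1 = 24 - 1 = 23)
x(E) = 23 (x(E) = (-4 + 5)*23 = 1*23 = 23)
x(2**2)*13909 = 23*13909 = 319907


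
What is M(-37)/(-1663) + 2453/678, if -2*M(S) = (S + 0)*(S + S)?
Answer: 5007521/1127514 ≈ 4.4412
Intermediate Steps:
M(S) = -S² (M(S) = -(S + 0)*(S + S)/2 = -S*2*S/2 = -S²)
M(-37)/(-1663) + 2453/678 = -1*(-37)²/(-1663) + 2453/678 = -1*1369*(-1/1663) + 2453*(1/678) = -1369*(-1/1663) + 2453/678 = 1369/1663 + 2453/678 = 5007521/1127514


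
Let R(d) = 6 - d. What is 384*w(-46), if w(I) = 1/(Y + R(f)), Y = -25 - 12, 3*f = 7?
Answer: -288/25 ≈ -11.520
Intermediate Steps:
f = 7/3 (f = (⅓)*7 = 7/3 ≈ 2.3333)
Y = -37
w(I) = -3/100 (w(I) = 1/(-37 + (6 - 1*7/3)) = 1/(-37 + (6 - 7/3)) = 1/(-37 + 11/3) = 1/(-100/3) = -3/100)
384*w(-46) = 384*(-3/100) = -288/25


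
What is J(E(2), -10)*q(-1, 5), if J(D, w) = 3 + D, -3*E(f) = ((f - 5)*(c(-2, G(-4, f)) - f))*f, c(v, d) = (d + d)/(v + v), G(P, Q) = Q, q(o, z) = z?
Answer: -15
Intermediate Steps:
c(v, d) = d/v (c(v, d) = (2*d)/((2*v)) = (2*d)*(1/(2*v)) = d/v)
E(f) = f²*(-5 + f)/2 (E(f) = -(f - 5)*(f/(-2) - f)*f/3 = -(-5 + f)*(f*(-½) - f)*f/3 = -(-5 + f)*(-f/2 - f)*f/3 = -(-5 + f)*(-3*f/2)*f/3 = -(-3*f*(-5 + f)/2)*f/3 = -(-1)*f²*(-5 + f)/2 = f²*(-5 + f)/2)
J(E(2), -10)*q(-1, 5) = (3 + (½)*2²*(-5 + 2))*5 = (3 + (½)*4*(-3))*5 = (3 - 6)*5 = -3*5 = -15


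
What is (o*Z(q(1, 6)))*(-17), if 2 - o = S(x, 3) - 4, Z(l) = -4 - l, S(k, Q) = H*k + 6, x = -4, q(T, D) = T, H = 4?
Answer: 1360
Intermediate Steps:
S(k, Q) = 6 + 4*k (S(k, Q) = 4*k + 6 = 6 + 4*k)
o = 16 (o = 2 - ((6 + 4*(-4)) - 4) = 2 - ((6 - 16) - 4) = 2 - (-10 - 4) = 2 - 1*(-14) = 2 + 14 = 16)
(o*Z(q(1, 6)))*(-17) = (16*(-4 - 1*1))*(-17) = (16*(-4 - 1))*(-17) = (16*(-5))*(-17) = -80*(-17) = 1360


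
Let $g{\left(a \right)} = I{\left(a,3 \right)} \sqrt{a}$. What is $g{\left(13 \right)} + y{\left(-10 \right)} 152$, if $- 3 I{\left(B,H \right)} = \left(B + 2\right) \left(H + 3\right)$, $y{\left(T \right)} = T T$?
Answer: $15200 - 30 \sqrt{13} \approx 15092.0$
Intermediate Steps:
$y{\left(T \right)} = T^{2}$
$I{\left(B,H \right)} = - \frac{\left(2 + B\right) \left(3 + H\right)}{3}$ ($I{\left(B,H \right)} = - \frac{\left(B + 2\right) \left(H + 3\right)}{3} = - \frac{\left(2 + B\right) \left(3 + H\right)}{3}$)
$g{\left(a \right)} = \sqrt{a} \left(-4 - 2 a\right)$ ($g{\left(a \right)} = \left(-2 - a - 2 - \frac{1}{3} a 3\right) \sqrt{a} = \left(-2 - a - 2 - a\right) \sqrt{a} = \left(-4 - 2 a\right) \sqrt{a} = \sqrt{a} \left(-4 - 2 a\right)$)
$g{\left(13 \right)} + y{\left(-10 \right)} 152 = 2 \sqrt{13} \left(-2 - 13\right) + \left(-10\right)^{2} \cdot 152 = 2 \sqrt{13} \left(-2 - 13\right) + 100 \cdot 152 = 2 \sqrt{13} \left(-15\right) + 15200 = - 30 \sqrt{13} + 15200 = 15200 - 30 \sqrt{13}$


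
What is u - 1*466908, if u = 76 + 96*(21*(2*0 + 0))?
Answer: -466832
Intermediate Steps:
u = 76 (u = 76 + 96*(21*(0 + 0)) = 76 + 96*(21*0) = 76 + 96*0 = 76 + 0 = 76)
u - 1*466908 = 76 - 1*466908 = 76 - 466908 = -466832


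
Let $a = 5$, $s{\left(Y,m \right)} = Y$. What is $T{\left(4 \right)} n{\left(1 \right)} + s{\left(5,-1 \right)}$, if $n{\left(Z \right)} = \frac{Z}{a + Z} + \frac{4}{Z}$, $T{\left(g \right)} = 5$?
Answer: $\frac{155}{6} \approx 25.833$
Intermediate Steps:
$n{\left(Z \right)} = \frac{4}{Z} + \frac{Z}{5 + Z}$ ($n{\left(Z \right)} = \frac{Z}{5 + Z} + \frac{4}{Z} = \frac{4}{Z} + \frac{Z}{5 + Z}$)
$T{\left(4 \right)} n{\left(1 \right)} + s{\left(5,-1 \right)} = 5 \frac{20 + 1^{2} + 4 \cdot 1}{1 \left(5 + 1\right)} + 5 = 5 \cdot 1 \cdot \frac{1}{6} \left(20 + 1 + 4\right) + 5 = 5 \cdot 1 \cdot \frac{1}{6} \cdot 25 + 5 = 5 \cdot \frac{25}{6} + 5 = \frac{125}{6} + 5 = \frac{155}{6}$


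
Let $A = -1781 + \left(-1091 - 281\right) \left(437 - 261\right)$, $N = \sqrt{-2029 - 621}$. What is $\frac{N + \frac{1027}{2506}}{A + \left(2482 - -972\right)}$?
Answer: $- \frac{1027}{600936294} - \frac{5 i \sqrt{106}}{239799} \approx -1.709 \cdot 10^{-6} - 0.00021467 i$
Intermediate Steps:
$N = 5 i \sqrt{106}$ ($N = \sqrt{-2650} = 5 i \sqrt{106} \approx 51.478 i$)
$A = -243253$ ($A = -1781 - 241472 = -243253$)
$\frac{N + \frac{1027}{2506}}{A + \left(2482 - -972\right)} = \frac{5 i \sqrt{106} + \frac{1027}{2506}}{-243253 + \left(2482 - -972\right)} = \frac{5 i \sqrt{106} + 1027 \cdot \frac{1}{2506}}{-243253 + \left(2482 + 972\right)} = \frac{5 i \sqrt{106} + \frac{1027}{2506}}{-243253 + 3454} = \frac{\frac{1027}{2506} + 5 i \sqrt{106}}{-239799} = \left(\frac{1027}{2506} + 5 i \sqrt{106}\right) \left(- \frac{1}{239799}\right) = - \frac{1027}{600936294} - \frac{5 i \sqrt{106}}{239799}$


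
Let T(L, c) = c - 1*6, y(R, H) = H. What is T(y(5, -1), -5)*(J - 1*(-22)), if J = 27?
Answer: -539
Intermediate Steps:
T(L, c) = -6 + c (T(L, c) = c - 6 = -6 + c)
T(y(5, -1), -5)*(J - 1*(-22)) = (-6 - 5)*(27 - 1*(-22)) = -11*(27 + 22) = -11*49 = -539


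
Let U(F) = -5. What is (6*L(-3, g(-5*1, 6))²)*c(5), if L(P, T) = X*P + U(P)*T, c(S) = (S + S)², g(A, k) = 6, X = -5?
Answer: 135000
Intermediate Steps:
c(S) = 4*S² (c(S) = (2*S)² = 4*S²)
L(P, T) = -5*P - 5*T
(6*L(-3, g(-5*1, 6))²)*c(5) = (6*(-5*(-3) - 5*6)²)*(4*5²) = (6*(15 - 30)²)*(4*25) = (6*(-15)²)*100 = (6*225)*100 = 1350*100 = 135000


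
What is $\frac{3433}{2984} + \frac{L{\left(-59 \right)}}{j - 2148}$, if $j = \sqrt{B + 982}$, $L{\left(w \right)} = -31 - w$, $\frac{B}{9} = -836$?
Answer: $\frac{7841260711}{6893705432} - \frac{14 i \sqrt{6542}}{2310223} \approx 1.1375 - 0.00049015 i$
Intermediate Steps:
$B = -7524$ ($B = 9 \left(-836\right) = -7524$)
$j = i \sqrt{6542}$ ($j = \sqrt{-7524 + 982} = \sqrt{-6542} = i \sqrt{6542} \approx 80.883 i$)
$\frac{3433}{2984} + \frac{L{\left(-59 \right)}}{j - 2148} = \frac{3433}{2984} + \frac{-31 - -59}{i \sqrt{6542} - 2148} = 3433 \cdot \frac{1}{2984} + \frac{-31 + 59}{-2148 + i \sqrt{6542}} = \frac{3433}{2984} + \frac{28}{-2148 + i \sqrt{6542}}$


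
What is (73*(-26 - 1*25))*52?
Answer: -193596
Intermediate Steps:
(73*(-26 - 1*25))*52 = (73*(-26 - 25))*52 = (73*(-51))*52 = -3723*52 = -193596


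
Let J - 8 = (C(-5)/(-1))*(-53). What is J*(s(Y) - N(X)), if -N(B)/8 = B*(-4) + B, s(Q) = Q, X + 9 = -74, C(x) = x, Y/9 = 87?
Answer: -713175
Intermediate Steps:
Y = 783 (Y = 9*87 = 783)
X = -83 (X = -9 - 74 = -83)
J = -257 (J = 8 - 5/(-1)*(-53) = 8 - 5*(-1)*(-53) = 8 + 5*(-53) = 8 - 265 = -257)
N(B) = 24*B (N(B) = -8*(B*(-4) + B) = -8*(-4*B + B) = -(-24)*B = 24*B)
J*(s(Y) - N(X)) = -257*(783 - 24*(-83)) = -257*(783 - 1*(-1992)) = -257*(783 + 1992) = -257*2775 = -713175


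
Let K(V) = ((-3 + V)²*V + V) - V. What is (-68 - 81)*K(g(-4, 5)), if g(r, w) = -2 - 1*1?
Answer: 16092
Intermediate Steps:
g(r, w) = -3 (g(r, w) = -2 - 1 = -3)
K(V) = V*(-3 + V)² (K(V) = (V*(-3 + V)² + V) - V = (V + V*(-3 + V)²) - V = V*(-3 + V)²)
(-68 - 81)*K(g(-4, 5)) = (-68 - 81)*(-3*(-3 - 3)²) = -(-447)*(-6)² = -(-447)*36 = -149*(-108) = 16092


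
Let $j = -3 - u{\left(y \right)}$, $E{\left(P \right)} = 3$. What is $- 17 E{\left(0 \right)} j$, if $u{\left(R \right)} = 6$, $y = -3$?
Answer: $459$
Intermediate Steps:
$j = -9$ ($j = -3 - 6 = -9$)
$- 17 E{\left(0 \right)} j = \left(-17\right) 3 \left(-9\right) = \left(-51\right) \left(-9\right) = 459$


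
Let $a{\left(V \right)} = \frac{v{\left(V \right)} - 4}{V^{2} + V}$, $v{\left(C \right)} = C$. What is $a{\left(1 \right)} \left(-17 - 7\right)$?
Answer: $36$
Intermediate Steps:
$a{\left(V \right)} = \frac{-4 + V}{V + V^{2}}$ ($a{\left(V \right)} = \frac{V - 4}{V^{2} + V} = \frac{-4 + V}{V + V^{2}}$)
$a{\left(1 \right)} \left(-17 - 7\right) = \frac{-4 + 1}{1 \left(1 + 1\right)} \left(-17 - 7\right) = 1 \cdot \frac{1}{2} \left(-3\right) \left(-24\right) = \left(- \frac{3}{2}\right) \left(-24\right) = 36$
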